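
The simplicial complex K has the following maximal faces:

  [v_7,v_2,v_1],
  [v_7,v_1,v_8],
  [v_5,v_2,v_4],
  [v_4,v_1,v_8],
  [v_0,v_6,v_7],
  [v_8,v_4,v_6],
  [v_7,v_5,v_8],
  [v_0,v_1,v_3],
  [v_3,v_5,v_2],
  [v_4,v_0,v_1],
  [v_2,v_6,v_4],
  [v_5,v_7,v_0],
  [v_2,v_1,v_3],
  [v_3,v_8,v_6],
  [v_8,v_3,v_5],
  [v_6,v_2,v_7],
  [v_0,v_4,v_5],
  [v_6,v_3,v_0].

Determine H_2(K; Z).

H_2 = Z.

Take the total order v_0 < v_1 < v_2 < v_3 < v_4 < v_5 < v_6 < v_7 < v_8 on the vertex set. Then K (dimension 2) consists of the simplices:

  0-simplices (9): [v_0], [v_1], [v_2], [v_3], [v_4], [v_5], [v_6], [v_7], [v_8]
  1-simplices (27): (27 of them)
  2-simplices (18): (18 of them)

giving chain groups C_0 ≅ Z^9, C_1 ≅ Z^27, C_2 ≅ Z^18.

Boundary ∂_1: C_1 → C_0 maps an edge to its endpoints' difference, ∂[p,q] = q − p.
This gives a 9×27 integer matrix of rank 8; reducing to Smith normal form yields diagonal entries (1,1,1,1,1,1,1,1).

Boundary ∂_2: C_2 → C_1 sends each 2-simplex [p,q,r] to [q,r] − [p,r] + [p,q]. For instance
  ∂[v_0,v_1,v_4] = [v_1,v_4] − [v_0,v_4] + [v_0,v_1],
  ∂[v_3,v_6,v_8] = [v_6,v_8] − [v_3,v_8] + [v_3,v_6].
This gives a 27×18 integer matrix of rank 17; reducing to Smith normal form yields diagonal entries (1,1,1,1,1,1,1,1,1,1,1,1,1,1,1,1,1).

Now H_k = ker ∂_k / im ∂_{k+1}, so:

  H_2: rank ker ∂_2 − rank ∂_3 = (18 − 17) − 0 = 1, and there is no ∂_3, so H_2 = Z.

(K is a triangulation of the torus T^2.)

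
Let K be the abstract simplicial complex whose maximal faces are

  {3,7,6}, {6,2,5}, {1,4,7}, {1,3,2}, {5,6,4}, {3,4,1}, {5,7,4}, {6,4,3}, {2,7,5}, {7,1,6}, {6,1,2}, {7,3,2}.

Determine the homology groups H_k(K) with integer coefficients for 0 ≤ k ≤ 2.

Fix the vertex order 1 < 2 < 3 < 4 < 5 < 6 < 7 and write every simplex with vertices in increasing order. Then dim K = 2 and the simplices of K are:

  0-simplices (7): [1], [2], [3], [4], [5], [6], [7]
  1-simplices (18): [1,2], [1,3], [1,4], [1,6], [1,7], [2,3], [2,5], [2,6], [2,7], [3,4], [3,6], [3,7], [4,5], [4,6], [4,7], [5,6], [5,7], [6,7]
  2-simplices (12): [1,2,3], [1,2,6], [1,3,4], [1,4,7], [1,6,7], [2,3,7], [2,5,6], [2,5,7], [3,4,6], [3,6,7], [4,5,6], [4,5,7]

Hence C_0 ≅ Z^7, C_1 ≅ Z^18, C_2 ≅ Z^12.

Boundary ∂_1: C_1 → C_0 is given by ∂[p,q] = [q] − [p]. For instance
  ∂[2,6] = [6] − [2].
The resulting 7×18 matrix has rank 6, and its Smith normal form has invariant factors (1,1,1,1,1,1).

The boundary map ∂_2: C_2 → C_1 maps a triangle to the signed sum of its edges. For instance
  ∂[3,4,6] = [4,6] − [3,6] + [3,4],
  ∂[1,6,7] = [6,7] − [1,7] + [1,6].
As a 18×12 matrix over Z this has rank 12, with invariant factors (1,1,1,1,1,1,1,1,1,1,1,2).

Now H_k = ker ∂_k / im ∂_{k+1}, so:

  H_0: rank C_0 − rank ∂_1 = 7 − 6 = 1, and the invariant factors of ∂_1 are all 1, so H_0 = Z.
  H_1: rank ker ∂_1 − rank ∂_2 = (18 − 6) − 12 = 0, and ∂_2 has invariant factor 2 > 1, so H_1 = Z/2Z.
  H_2: rank ker ∂_2 − rank ∂_3 = (12 − 12) − 0 = 0, and there is no ∂_3, so H_2 = 0.

(K is a triangulation of the real projective plane RP^2.)

H_0 ≅ Z,  H_1 ≅ Z/2Z,  H_2 = 0.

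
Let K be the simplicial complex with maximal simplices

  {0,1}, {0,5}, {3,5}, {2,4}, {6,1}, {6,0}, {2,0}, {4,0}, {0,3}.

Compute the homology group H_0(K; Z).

H_0 ≅ Z.

Take the total order 0 < 1 < 2 < 3 < 4 < 5 < 6 on the vertex set. Then K (dimension 1) consists of the simplices:

  0-simplices (7): [0], [1], [2], [3], [4], [5], [6]
  1-simplices (9): [0,1], [0,2], [0,3], [0,4], [0,5], [0,6], [1,6], [2,4], [3,5]

giving chain groups C_0 ≅ Z^7, C_1 ≅ Z^9.

Boundary ∂_1: C_1 → C_0 is given by ∂[p,q] = [q] − [p]. For instance
  ∂[0,4] = [4] − [0].
The 7×9 boundary matrix has rank 6 and Smith normal form diag(1,1,1,1,1,1).

Now H_k = ker ∂_k / im ∂_{k+1}, so:

  H_0: rank C_0 − rank ∂_1 = 7 − 6 = 1, and the invariant factors of ∂_1 are all 1, so H_0 = Z.

(K is a triangulation of a wedge of 3 circles.)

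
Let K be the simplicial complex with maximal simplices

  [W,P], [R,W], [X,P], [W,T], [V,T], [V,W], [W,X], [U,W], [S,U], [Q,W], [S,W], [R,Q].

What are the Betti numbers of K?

b_0 = 1, b_1 = 4.

Order the vertices as P < Q < R < S < T < U < V < W < X. Listing each simplex with vertices in this order, K has dimension 1 with simplices:

  0-simplices (9): P, Q, R, S, T, U, V, W, X
  1-simplices (12): PW, PX, QR, QW, RW, SU, SW, TV, TW, UW, VW, WX

Hence C_0 ≅ Z^9, C_1 ≅ Z^12.

The boundary map ∂_1: C_1 → C_0 is given by ∂[p,q] = [q] − [p].
As a 9×12 matrix over Z this has rank 8, with invariant factors (1,1,1,1,1,1,1,1).

From H_k ≅ ker(∂_k) / im(∂_{k+1}) we obtain:

  H_0: rank C_0 − rank ∂_1 = 9 − 8 = 1, and the invariant factors of ∂_1 are all 1, so H_0 ≅ Z.
  H_1: rank ker ∂_1 − rank ∂_2 = (12 − 8) − 0 = 4, and there is no ∂_2, so H_1 ≅ Z^4.

Hence the Betti numbers are b_0 = 1, b_1 = 4.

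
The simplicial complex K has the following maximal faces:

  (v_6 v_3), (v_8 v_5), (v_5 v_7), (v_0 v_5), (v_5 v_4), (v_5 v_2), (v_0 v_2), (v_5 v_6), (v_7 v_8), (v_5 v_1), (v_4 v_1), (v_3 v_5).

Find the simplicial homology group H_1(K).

H_1 = Z^4.

Order the vertices as v_0 < v_1 < v_2 < v_3 < v_4 < v_5 < v_6 < v_7 < v_8. Listing each simplex with vertices in this order, K has dimension 1 with simplices:

  0-simplices (9): [v_0], [v_1], [v_2], [v_3], [v_4], [v_5], [v_6], [v_7], [v_8]
  1-simplices (12): [v_0,v_2], [v_0,v_5], [v_1,v_4], [v_1,v_5], [v_2,v_5], [v_3,v_5], [v_3,v_6], [v_4,v_5], [v_5,v_6], [v_5,v_7], [v_5,v_8], [v_7,v_8]

Hence C_0 ≅ Z^9, C_1 ≅ Z^12.

Boundary ∂_1: C_1 → C_0 maps an edge to its endpoints' difference, ∂[p,q] = q − p. For instance
  ∂[v_1,v_4] = [v_4] − [v_1].
As a 9×12 matrix over Z this has rank 8, with invariant factors (1,1,1,1,1,1,1,1).

Reading off H_k = ker ∂_k / im ∂_{k+1}:

  H_1: rank ker ∂_1 − rank ∂_2 = (12 − 8) − 0 = 4, and there is no ∂_2, so H_1 = Z^4.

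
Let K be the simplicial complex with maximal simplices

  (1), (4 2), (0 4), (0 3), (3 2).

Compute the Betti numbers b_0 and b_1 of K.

b_0 = 2, b_1 = 1.

Fix the vertex order 0 < 1 < 2 < 3 < 4 and write every simplex with vertices in increasing order. Then dim K = 1 and the simplices of K are:

  0-simplices (5): [0], [1], [2], [3], [4]
  1-simplices (4): [0,3], [0,4], [2,3], [2,4]

Hence C_0 ≅ Z^5, C_1 ≅ Z^4.

Boundary ∂_1: C_1 → C_0 is given by ∂[p,q] = [q] − [p]. For instance
  ∂[2,3] = [3] − [2].
This gives a 5×4 integer matrix of rank 3; reducing to Smith normal form yields diagonal entries (1,1,1).

Computing H_k = (kernel of ∂_k) / (image of ∂_{k+1}):

  H_0: rank C_0 − rank ∂_1 = 5 − 3 = 2, and the invariant factors of ∂_1 are all 1, so H_0 ≅ Z^2.
  H_1: rank ker ∂_1 − rank ∂_2 = (4 − 3) − 0 = 1, and there is no ∂_2, so H_1 ≅ Z.

Hence the Betti numbers are b_0 = 2, b_1 = 1.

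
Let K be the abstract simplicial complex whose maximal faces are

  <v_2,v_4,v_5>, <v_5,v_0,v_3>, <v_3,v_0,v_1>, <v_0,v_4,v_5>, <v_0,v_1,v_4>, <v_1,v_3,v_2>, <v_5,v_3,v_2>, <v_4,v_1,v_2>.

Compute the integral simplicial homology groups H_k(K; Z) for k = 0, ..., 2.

H_0 ≅ Z,  H_1 = 0,  H_2 ≅ Z.

Take the total order v_0 < v_1 < v_2 < v_3 < v_4 < v_5 on the vertex set. Then K (dimension 2) consists of the simplices:

  0-simplices (6): [v_0], [v_1], [v_2], [v_3], [v_4], [v_5]
  1-simplices (12): [v_0,v_1], [v_0,v_3], [v_0,v_4], [v_0,v_5], [v_1,v_2], [v_1,v_3], [v_1,v_4], [v_2,v_3], [v_2,v_4], [v_2,v_5], [v_3,v_5], [v_4,v_5]
  2-simplices (8): [v_0,v_1,v_3], [v_0,v_1,v_4], [v_0,v_3,v_5], [v_0,v_4,v_5], [v_1,v_2,v_3], [v_1,v_2,v_4], [v_2,v_3,v_5], [v_2,v_4,v_5]

so the chain groups are C_0 ≅ Z^6, C_1 ≅ Z^12, C_2 ≅ Z^8.

The boundary map ∂_1: C_1 → C_0 sends each edge [p,q] (with p < q) to q − p.
As a 6×12 matrix over Z this has rank 5, with invariant factors (1,1,1,1,1).

Boundary ∂_2: C_2 → C_1 sends each 2-simplex [p,q,r] to [q,r] − [p,r] + [p,q]. For instance
  ∂[v_1,v_2,v_3] = [v_2,v_3] − [v_1,v_3] + [v_1,v_2],
  ∂[v_2,v_3,v_5] = [v_3,v_5] − [v_2,v_5] + [v_2,v_3].
As a 12×8 matrix over Z this has rank 7, with invariant factors (1,1,1,1,1,1,1).

Now H_k = ker ∂_k / im ∂_{k+1}, so:

  H_0: rank C_0 − rank ∂_1 = 6 − 5 = 1, and the invariant factors of ∂_1 are all 1, so H_0 ≅ Z.
  H_1: rank ker ∂_1 − rank ∂_2 = (12 − 5) − 7 = 0, and the invariant factors of ∂_2 are all 1, so H_1 ≅ 0.
  H_2: rank ker ∂_2 − rank ∂_3 = (8 − 7) − 0 = 1, and there is no ∂_3, so H_2 ≅ Z.

As a check, the Euler characteristic is 6 − 12 + 8 = 2, which agrees with 1 − 0 + 1 = 2.
(K is a triangulation of the 2-sphere S^2.)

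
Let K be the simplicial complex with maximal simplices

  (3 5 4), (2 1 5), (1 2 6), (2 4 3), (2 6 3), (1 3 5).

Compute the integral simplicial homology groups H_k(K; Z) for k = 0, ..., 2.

H_0 = Z,  H_1 = Z,  H_2 = 0.

Fix the vertex order 1 < 2 < 3 < 4 < 5 < 6 and write every simplex with vertices in increasing order. Then dim K = 2 and the simplices of K are:

  0-simplices (6): [1], [2], [3], [4], [5], [6]
  1-simplices (12): [1,2], [1,3], [1,5], [1,6], [2,3], [2,4], [2,5], [2,6], [3,4], [3,5], [3,6], [4,5]
  2-simplices (6): [1,2,5], [1,2,6], [1,3,5], [2,3,4], [2,3,6], [3,4,5]

Hence C_0 ≅ Z^6, C_1 ≅ Z^12, C_2 ≅ Z^6.

Boundary ∂_1: C_1 → C_0 maps an edge to its endpoints' difference, ∂[p,q] = q − p. For instance
  ∂[3,4] = [4] − [3].
The resulting 6×12 matrix has rank 5, and its Smith normal form has invariant factors (1,1,1,1,1).

Boundary ∂_2: C_2 → C_1 acts by ∂[p,q,r] = [q,r] − [p,r] + [p,q]. For instance
  ∂[1,2,6] = [2,6] − [1,6] + [1,2],
  ∂[2,3,6] = [3,6] − [2,6] + [2,3].
This gives a 12×6 integer matrix of rank 6; reducing to Smith normal form yields diagonal entries (1,1,1,1,1,1).

Computing H_k = (kernel of ∂_k) / (image of ∂_{k+1}):

  H_0: rank C_0 − rank ∂_1 = 6 − 5 = 1, and the invariant factors of ∂_1 are all 1, so H_0 = Z.
  H_1: rank ker ∂_1 − rank ∂_2 = (12 − 5) − 6 = 1, and the invariant factors of ∂_2 are all 1, so H_1 = Z.
  H_2: rank ker ∂_2 − rank ∂_3 = (6 − 6) − 0 = 0, and there is no ∂_3, so H_2 = 0.

As a check, the Euler characteristic is 6 − 12 + 6 = 0, which agrees with 1 − 1 + 0 = 0.
(K is a triangulation of the cylinder S^1 x I.)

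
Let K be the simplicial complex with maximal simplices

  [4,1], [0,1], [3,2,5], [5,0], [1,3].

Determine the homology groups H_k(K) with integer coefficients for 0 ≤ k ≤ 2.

Fix the vertex order 0 < 1 < 2 < 3 < 4 < 5 and write every simplex with vertices in increasing order. Then dim K = 2 and the simplices of K are:

  0-simplices (6): [0], [1], [2], [3], [4], [5]
  1-simplices (7): [0,1], [0,5], [1,3], [1,4], [2,3], [2,5], [3,5]
  2-simplices (1): [2,3,5]

so the chain groups are C_0 ≅ Z^6, C_1 ≅ Z^7, C_2 ≅ Z^1.

Boundary ∂_1: C_1 → C_0 sends each edge [p,q] (with p < q) to q − p. For instance
  ∂[2,5] = [5] − [2].
The 6×7 boundary matrix has rank 5 and Smith normal form diag(1,1,1,1,1).

The boundary map ∂_2: C_2 → C_1 maps a triangle to the signed sum of its edges. For instance
  ∂[2,3,5] = [3,5] − [2,5] + [2,3].
The 7×1 boundary matrix has rank 1 and Smith normal form diag(1).

Now H_k = ker ∂_k / im ∂_{k+1}, so:

  H_0: rank C_0 − rank ∂_1 = 6 − 5 = 1, and the invariant factors of ∂_1 are all 1, so H_0 ≅ Z.
  H_1: rank ker ∂_1 − rank ∂_2 = (7 − 5) − 1 = 1, and the invariant factors of ∂_2 are all 1, so H_1 ≅ Z.
  H_2: rank ker ∂_2 − rank ∂_3 = (1 − 1) − 0 = 0, and there is no ∂_3, so H_2 ≅ 0.

As a check, the Euler characteristic is 6 − 7 + 1 = 0, which agrees with 1 − 1 + 0 = 0.

H_0 ≅ Z,  H_1 ≅ Z,  H_2 = 0.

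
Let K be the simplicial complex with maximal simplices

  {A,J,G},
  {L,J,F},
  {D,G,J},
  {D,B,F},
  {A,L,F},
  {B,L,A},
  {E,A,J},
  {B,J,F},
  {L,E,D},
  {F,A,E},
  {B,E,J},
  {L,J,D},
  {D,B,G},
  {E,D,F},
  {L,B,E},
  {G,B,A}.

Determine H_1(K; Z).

Take the total order A < B < D < E < F < G < J < L on the vertex set. Then K (dimension 2) consists of the simplices:

  0-simplices (8): A, B, D, E, F, G, J, L
  1-simplices (24): AB, AE, AF, AG, AJ, AL, BD, BE, BF, BG, BJ, BL, DE, DF, DG, DJ, DL, EF, EJ, EL, FJ, FL, GJ, JL
  2-simplices (16): ABG, ABL, AEF, AEJ, AFL, AGJ, BDF, BDG, BEJ, BEL, BFJ, DEF, DEL, DGJ, DJL, FJL

so the chain groups are C_0 ≅ Z^8, C_1 ≅ Z^24, C_2 ≅ Z^16.

Boundary ∂_1: C_1 → C_0 maps an edge to its endpoints' difference, ∂[p,q] = q − p.
This gives a 8×24 integer matrix of rank 7; reducing to Smith normal form yields diagonal entries (1,1,1,1,1,1,1).

∂_2: C_2 → C_1 acts by ∂[p,q,r] = [q,r] − [p,r] + [p,q]. For instance
  ∂DJL = JL − DL + DJ,
  ∂DEF = EF − DF + DE.
The 24×16 boundary matrix has rank 15 and Smith normal form diag(1,1,1,1,1,1,1,1,1,1,1,1,1,1,1).

Now H_k = ker ∂_k / im ∂_{k+1}, so:

  H_1: rank ker ∂_1 − rank ∂_2 = (24 − 7) − 15 = 2, and the invariant factors of ∂_2 are all 1, so H_1 ≅ Z^2.

(K is a triangulation of the torus T^2.)

H_1 ≅ Z^2.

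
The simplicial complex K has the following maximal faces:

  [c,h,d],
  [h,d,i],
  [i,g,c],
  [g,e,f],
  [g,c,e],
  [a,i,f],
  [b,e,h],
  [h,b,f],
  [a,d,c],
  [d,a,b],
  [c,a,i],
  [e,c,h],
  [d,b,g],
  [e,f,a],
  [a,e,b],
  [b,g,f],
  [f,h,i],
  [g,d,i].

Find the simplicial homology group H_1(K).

We work with the vertex ordering a < b < c < d < e < f < g < h < i. The simplices of K, each written with vertices in increasing order, are:

  0-simplices (9): a, b, c, d, e, f, g, h, i
  1-simplices (27): ab, ac, ad, ae, af, ai, bd, be, bf, bg, bh, cd, ce, cg, ch, ci, dg, dh, di, ef, eg, eh, fg, fh, fi, gi, hi
  2-simplices (18): abd, abe, acd, aci, aef, afi, bdg, beh, bfg, bfh, cdh, ceg, ceh, cgi, dgi, dhi, efg, fhi

Hence C_0 ≅ Z^9, C_1 ≅ Z^27, C_2 ≅ Z^18.

The boundary map ∂_1: C_1 → C_0 is given by ∂[p,q] = [q] − [p].
As a 9×27 matrix over Z this has rank 8, with invariant factors (1,1,1,1,1,1,1,1).

Boundary ∂_2: C_2 → C_1 acts by ∂[p,q,r] = [q,r] − [p,r] + [p,q]. For instance
  ∂beh = eh − bh + be,
  ∂acd = cd − ad + ac.
The resulting 27×18 matrix has rank 18, and its Smith normal form has invariant factors (1,1,1,1,1,1,1,1,1,1,1,1,1,1,1,1,1,2).

Computing H_k = (kernel of ∂_k) / (image of ∂_{k+1}):

  H_1: rank ker ∂_1 − rank ∂_2 = (27 − 8) − 18 = 1, and ∂_2 has invariant factor 2 > 1, so H_1 ≅ Z ⊕ Z/2.

(K is a triangulation of the Klein bottle.)

H_1 = Z ⊕ Z/2.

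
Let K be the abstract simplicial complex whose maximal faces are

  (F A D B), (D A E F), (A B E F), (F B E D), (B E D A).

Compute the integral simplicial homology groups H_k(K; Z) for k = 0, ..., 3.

Take the total order A < B < D < E < F on the vertex set. Then K (dimension 3) consists of the simplices:

  0-simplices (5): A, B, D, E, F
  1-simplices (10): AB, AD, AE, AF, BD, BE, BF, DE, DF, EF
  2-simplices (10): ABD, ABE, ABF, ADE, ADF, AEF, BDE, BDF, BEF, DEF
  3-simplices (5): ABDE, ABDF, ABEF, ADEF, BDEF

giving chain groups C_0 ≅ Z^5, C_1 ≅ Z^10, C_2 ≅ Z^10, C_3 ≅ Z^5.

The boundary map ∂_1: C_1 → C_0 is given by ∂[p,q] = [q] − [p]. For instance
  ∂AE = E − A.
As a 5×10 matrix over Z this has rank 4, with invariant factors (1,1,1,1).

∂_2: C_2 → C_1 acts by ∂[p,q,r] = [q,r] − [p,r] + [p,q]. For instance
  ∂BDF = DF − BF + BD,
  ∂ABE = BE − AE + AB.
This gives a 10×10 integer matrix of rank 6; reducing to Smith normal form yields diagonal entries (1,1,1,1,1,1).

The boundary map ∂_3: C_3 → C_2 sends each 3-simplex σ to the alternating sum Σ_i (−1)^i (σ with its i-th vertex removed). For instance
  ∂ABDE = BDE − ADE + ABE − ABD,
  ∂ABEF = BEF − AEF + ABF − ABE.
This gives a 10×5 integer matrix of rank 4; reducing to Smith normal form yields diagonal entries (1,1,1,1).

Now H_k = ker ∂_k / im ∂_{k+1}, so:

  H_0: rank C_0 − rank ∂_1 = 5 − 4 = 1, and the invariant factors of ∂_1 are all 1, so H_0 ≅ Z.
  H_1: rank ker ∂_1 − rank ∂_2 = (10 − 4) − 6 = 0, and the invariant factors of ∂_2 are all 1, so H_1 ≅ 0.
  H_2: rank ker ∂_2 − rank ∂_3 = (10 − 6) − 4 = 0, and the invariant factors of ∂_3 are all 1, so H_2 ≅ 0.
  H_3: rank ker ∂_3 − rank ∂_4 = (5 − 4) − 0 = 1, and there is no ∂_4, so H_3 ≅ Z.

(K is a triangulation of the 3-sphere S^3.)

H_0 = Z,  H_1 = 0,  H_2 = 0,  H_3 = Z.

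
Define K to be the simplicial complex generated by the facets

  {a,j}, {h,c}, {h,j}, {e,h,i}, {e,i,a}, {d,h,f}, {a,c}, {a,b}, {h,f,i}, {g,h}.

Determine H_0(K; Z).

Take the total order a < b < c < d < e < f < g < h < i < j on the vertex set. Then K (dimension 2) consists of the simplices:

  0-simplices (10): a, b, c, d, e, f, g, h, i, j
  1-simplices (15): ab, ac, ae, ai, aj, ch, df, dh, eh, ei, fh, fi, gh, hi, hj
  2-simplices (4): aei, dfh, ehi, fhi

so the chain groups are C_0 ≅ Z^10, C_1 ≅ Z^15, C_2 ≅ Z^4.

Boundary ∂_1: C_1 → C_0 sends each edge [p,q] (with p < q) to q − p. For instance
  ∂fi = i − f.
The resulting 10×15 matrix has rank 9, and its Smith normal form has invariant factors (1,1,1,1,1,1,1,1,1).

Boundary ∂_2: C_2 → C_1 acts by ∂[p,q,r] = [q,r] − [p,r] + [p,q]. For instance
  ∂fhi = hi − fi + fh,
  ∂ehi = hi − ei + eh.
The 15×4 boundary matrix has rank 4 and Smith normal form diag(1,1,1,1).

From H_k ≅ ker(∂_k) / im(∂_{k+1}) we obtain:

  H_0: rank C_0 − rank ∂_1 = 10 − 9 = 1, and the invariant factors of ∂_1 are all 1, so H_0 = Z.

H_0 ≅ Z.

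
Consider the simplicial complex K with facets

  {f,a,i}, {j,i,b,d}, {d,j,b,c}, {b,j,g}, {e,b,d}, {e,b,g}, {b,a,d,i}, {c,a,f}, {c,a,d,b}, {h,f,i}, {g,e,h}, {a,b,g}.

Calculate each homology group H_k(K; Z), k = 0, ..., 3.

H_0 = Z,  H_1 = Z,  H_2 = 0,  H_3 = 0.

Take the total order a < b < c < d < e < f < g < h < i < j on the vertex set. Then K (dimension 3) consists of the simplices:

  0-simplices (10): a, b, c, d, e, f, g, h, i, j
  1-simplices (26): ab, ac, ad, af, ag, ai, bc, bd, be, bg, bi, bj, cd, cf, cj, de, di, dj, eg, eh, fh, fi, gh, gj, hi, ij
  2-simplices (20): abc, abd, abg, abi, acd, acf, adi, afi, bcd, bcj, bde, bdi, bdj, beg, bgj, bij, cdj, dij, egh, fhi
  3-simplices (4): abcd, abdi, bcdj, bdij

so the chain groups are C_0 ≅ Z^10, C_1 ≅ Z^26, C_2 ≅ Z^20, C_3 ≅ Z^4.

Boundary ∂_1: C_1 → C_0 maps an edge to its endpoints' difference, ∂[p,q] = q − p.
The 10×26 boundary matrix has rank 9 and Smith normal form diag(1,1,1,1,1,1,1,1,1).

The boundary map ∂_2: C_2 → C_1 acts by ∂[p,q,r] = [q,r] − [p,r] + [p,q]. For instance
  ∂abi = bi − ai + ab,
  ∂abg = bg − ag + ab.
This gives a 26×20 integer matrix of rank 16; reducing to Smith normal form yields diagonal entries (1,1,1,1,1,1,1,1,1,1,1,1,1,1,1,1).

Boundary ∂_3: C_3 → C_2 sends each 3-simplex σ to the alternating sum Σ_i (−1)^i (σ with its i-th vertex removed). For instance
  ∂abdi = bdi − adi + abi − abd,
  ∂abcd = bcd − acd + abd − abc.
The resulting 20×4 matrix has rank 4, and its Smith normal form has invariant factors (1,1,1,1).

From H_k ≅ ker(∂_k) / im(∂_{k+1}) we obtain:

  H_0: rank C_0 − rank ∂_1 = 10 − 9 = 1, and the invariant factors of ∂_1 are all 1, so H_0 ≅ Z.
  H_1: rank ker ∂_1 − rank ∂_2 = (26 − 9) − 16 = 1, and the invariant factors of ∂_2 are all 1, so H_1 ≅ Z.
  H_2: rank ker ∂_2 − rank ∂_3 = (20 − 16) − 4 = 0, and the invariant factors of ∂_3 are all 1, so H_2 ≅ 0.
  H_3: rank ker ∂_3 − rank ∂_4 = (4 − 4) − 0 = 0, and there is no ∂_4, so H_3 ≅ 0.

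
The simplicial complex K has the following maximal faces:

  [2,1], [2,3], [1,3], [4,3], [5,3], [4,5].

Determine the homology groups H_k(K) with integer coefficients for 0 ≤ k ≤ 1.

We work with the vertex ordering 1 < 2 < 3 < 4 < 5. The simplices of K, each written with vertices in increasing order, are:

  0-simplices (5): [1], [2], [3], [4], [5]
  1-simplices (6): [1,2], [1,3], [2,3], [3,4], [3,5], [4,5]

giving chain groups C_0 ≅ Z^5, C_1 ≅ Z^6.

The boundary map ∂_1: C_1 → C_0 is given by ∂[p,q] = [q] − [p].
As a 5×6 matrix over Z this has rank 4, with invariant factors (1,1,1,1).

Reading off H_k = ker ∂_k / im ∂_{k+1}:

  H_0: rank C_0 − rank ∂_1 = 5 − 4 = 1, and the invariant factors of ∂_1 are all 1, so H_0 ≅ Z.
  H_1: rank ker ∂_1 − rank ∂_2 = (6 − 4) − 0 = 2, and there is no ∂_2, so H_1 ≅ Z^2.

As a check, the Euler characteristic is 5 − 6 = -1, which agrees with 1 − 2 = -1.

H_0 ≅ Z,  H_1 ≅ Z^2.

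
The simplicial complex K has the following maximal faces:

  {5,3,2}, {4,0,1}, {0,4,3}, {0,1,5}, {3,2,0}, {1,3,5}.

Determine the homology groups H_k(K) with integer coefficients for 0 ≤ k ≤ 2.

H_0 = Z,  H_1 = Z,  H_2 = 0.

Fix the vertex order 0 < 1 < 2 < 3 < 4 < 5 and write every simplex with vertices in increasing order. Then dim K = 2 and the simplices of K are:

  0-simplices (6): [0], [1], [2], [3], [4], [5]
  1-simplices (12): [0,1], [0,2], [0,3], [0,4], [0,5], [1,3], [1,4], [1,5], [2,3], [2,5], [3,4], [3,5]
  2-simplices (6): [0,1,4], [0,1,5], [0,2,3], [0,3,4], [1,3,5], [2,3,5]

Hence C_0 ≅ Z^6, C_1 ≅ Z^12, C_2 ≅ Z^6.

∂_1: C_1 → C_0 is given by ∂[p,q] = [q] − [p].
The resulting 6×12 matrix has rank 5, and its Smith normal form has invariant factors (1,1,1,1,1).

The boundary map ∂_2: C_2 → C_1 sends each 2-simplex [p,q,r] to [q,r] − [p,r] + [p,q]. For instance
  ∂[1,3,5] = [3,5] − [1,5] + [1,3],
  ∂[0,1,5] = [1,5] − [0,5] + [0,1].
This gives a 12×6 integer matrix of rank 6; reducing to Smith normal form yields diagonal entries (1,1,1,1,1,1).

Reading off H_k = ker ∂_k / im ∂_{k+1}:

  H_0: rank C_0 − rank ∂_1 = 6 − 5 = 1, and the invariant factors of ∂_1 are all 1, so H_0 = Z.
  H_1: rank ker ∂_1 − rank ∂_2 = (12 − 5) − 6 = 1, and the invariant factors of ∂_2 are all 1, so H_1 = Z.
  H_2: rank ker ∂_2 − rank ∂_3 = (6 − 6) − 0 = 0, and there is no ∂_3, so H_2 = 0.

As a check, the Euler characteristic is 6 − 12 + 6 = 0, which agrees with 1 − 1 + 0 = 0.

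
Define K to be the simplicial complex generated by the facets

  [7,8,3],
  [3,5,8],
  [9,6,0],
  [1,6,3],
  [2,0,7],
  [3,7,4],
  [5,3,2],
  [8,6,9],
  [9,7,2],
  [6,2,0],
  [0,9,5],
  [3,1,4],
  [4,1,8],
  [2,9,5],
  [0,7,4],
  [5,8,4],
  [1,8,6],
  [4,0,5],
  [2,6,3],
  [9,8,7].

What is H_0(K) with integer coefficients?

Fix the vertex order 0 < 1 < 2 < 3 < 4 < 5 < 6 < 7 < 8 < 9 and write every simplex with vertices in increasing order. Then dim K = 2 and the simplices of K are:

  0-simplices (10): [0], [1], [2], [3], [4], [5], [6], [7], [8], [9]
  1-simplices (30): (30 of them)
  2-simplices (20): (20 of them)

so the chain groups are C_0 ≅ Z^10, C_1 ≅ Z^30, C_2 ≅ Z^20.

The boundary map ∂_1: C_1 → C_0 maps an edge to its endpoints' difference, ∂[p,q] = q − p. For instance
  ∂[2,7] = [7] − [2].
This gives a 10×30 integer matrix of rank 9; reducing to Smith normal form yields diagonal entries (1,1,1,1,1,1,1,1,1).

Boundary ∂_2: C_2 → C_1 maps a triangle to the signed sum of its edges. For instance
  ∂[2,3,5] = [3,5] − [2,5] + [2,3],
  ∂[3,7,8] = [7,8] − [3,8] + [3,7].
The 30×20 boundary matrix has rank 20 and Smith normal form diag(1,1,1,1,1,1,1,1,1,1,1,1,1,1,1,1,1,1,1,2).

Computing H_k = (kernel of ∂_k) / (image of ∂_{k+1}):

  H_0: rank C_0 − rank ∂_1 = 10 − 9 = 1, and the invariant factors of ∂_1 are all 1, so H_0 ≅ Z.

(K is a triangulation of the Klein bottle.)

H_0 ≅ Z.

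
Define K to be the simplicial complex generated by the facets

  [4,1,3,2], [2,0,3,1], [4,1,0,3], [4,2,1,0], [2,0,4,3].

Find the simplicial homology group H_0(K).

H_0 ≅ Z.

We work with the vertex ordering 0 < 1 < 2 < 3 < 4. The simplices of K, each written with vertices in increasing order, are:

  0-simplices (5): [0], [1], [2], [3], [4]
  1-simplices (10): [0,1], [0,2], [0,3], [0,4], [1,2], [1,3], [1,4], [2,3], [2,4], [3,4]
  2-simplices (10): [0,1,2], [0,1,3], [0,1,4], [0,2,3], [0,2,4], [0,3,4], [1,2,3], [1,2,4], [1,3,4], [2,3,4]
  3-simplices (5): [0,1,2,3], [0,1,2,4], [0,1,3,4], [0,2,3,4], [1,2,3,4]

Hence C_0 ≅ Z^5, C_1 ≅ Z^10, C_2 ≅ Z^10, C_3 ≅ Z^5.

The boundary map ∂_1: C_1 → C_0 sends each edge [p,q] (with p < q) to q − p. For instance
  ∂[3,4] = [4] − [3].
As a 5×10 matrix over Z this has rank 4, with invariant factors (1,1,1,1).

Boundary ∂_2: C_2 → C_1 maps a triangle to the signed sum of its edges. For instance
  ∂[0,2,4] = [2,4] − [0,4] + [0,2],
  ∂[0,1,4] = [1,4] − [0,4] + [0,1].
The resulting 10×10 matrix has rank 6, and its Smith normal form has invariant factors (1,1,1,1,1,1).

Boundary ∂_3: C_3 → C_2 sends each 3-simplex σ to the alternating sum Σ_i (−1)^i (σ with its i-th vertex removed). For instance
  ∂[1,2,3,4] = [2,3,4] − [1,3,4] + [1,2,4] − [1,2,3],
  ∂[0,1,2,3] = [1,2,3] − [0,2,3] + [0,1,3] − [0,1,2].
The 10×5 boundary matrix has rank 4 and Smith normal form diag(1,1,1,1).

Computing H_k = (kernel of ∂_k) / (image of ∂_{k+1}):

  H_0: rank C_0 − rank ∂_1 = 5 − 4 = 1, and the invariant factors of ∂_1 are all 1, so H_0 = Z.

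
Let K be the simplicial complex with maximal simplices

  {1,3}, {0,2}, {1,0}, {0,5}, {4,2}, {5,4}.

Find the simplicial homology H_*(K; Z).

H_0 = Z,  H_1 = Z.

Order the vertices as 0 < 1 < 2 < 3 < 4 < 5. Listing each simplex with vertices in this order, K has dimension 1 with simplices:

  0-simplices (6): [0], [1], [2], [3], [4], [5]
  1-simplices (6): [0,1], [0,2], [0,5], [1,3], [2,4], [4,5]

giving chain groups C_0 ≅ Z^6, C_1 ≅ Z^6.

Boundary ∂_1: C_1 → C_0 maps an edge to its endpoints' difference, ∂[p,q] = q − p.
The 6×6 boundary matrix has rank 5 and Smith normal form diag(1,1,1,1,1).

Now H_k = ker ∂_k / im ∂_{k+1}, so:

  H_0: rank C_0 − rank ∂_1 = 6 − 5 = 1, and the invariant factors of ∂_1 are all 1, so H_0 = Z.
  H_1: rank ker ∂_1 − rank ∂_2 = (6 − 5) − 0 = 1, and there is no ∂_2, so H_1 = Z.

As a check, the Euler characteristic is 6 − 6 = 0, which agrees with 1 − 1 = 0.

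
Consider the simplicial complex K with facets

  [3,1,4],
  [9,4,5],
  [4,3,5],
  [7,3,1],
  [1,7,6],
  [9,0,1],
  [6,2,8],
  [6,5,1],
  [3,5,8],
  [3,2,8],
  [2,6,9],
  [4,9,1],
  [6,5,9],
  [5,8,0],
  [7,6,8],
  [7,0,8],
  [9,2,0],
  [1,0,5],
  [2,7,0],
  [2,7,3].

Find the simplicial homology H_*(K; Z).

H_0 ≅ Z,  H_1 ≅ Z ⊕ Z/2,  H_2 = 0.

Take the total order 0 < 1 < 2 < 3 < 4 < 5 < 6 < 7 < 8 < 9 on the vertex set. Then K (dimension 2) consists of the simplices:

  0-simplices (10): [0], [1], [2], [3], [4], [5], [6], [7], [8], [9]
  1-simplices (30): (30 of them)
  2-simplices (20): (20 of them)

so the chain groups are C_0 ≅ Z^10, C_1 ≅ Z^30, C_2 ≅ Z^20.

∂_1: C_1 → C_0 is given by ∂[p,q] = [q] − [p]. For instance
  ∂[3,7] = [7] − [3].
This gives a 10×30 integer matrix of rank 9; reducing to Smith normal form yields diagonal entries (1,1,1,1,1,1,1,1,1).

The boundary map ∂_2: C_2 → C_1 maps a triangle to the signed sum of its edges. For instance
  ∂[1,3,4] = [3,4] − [1,4] + [1,3],
  ∂[4,5,9] = [5,9] − [4,9] + [4,5].
As a 30×20 matrix over Z this has rank 20, with invariant factors (1,1,1,1,1,1,1,1,1,1,1,1,1,1,1,1,1,1,1,2).

From H_k ≅ ker(∂_k) / im(∂_{k+1}) we obtain:

  H_0: rank C_0 − rank ∂_1 = 10 − 9 = 1, and the invariant factors of ∂_1 are all 1, so H_0 = Z.
  H_1: rank ker ∂_1 − rank ∂_2 = (30 − 9) − 20 = 1, and ∂_2 has invariant factor 2 > 1, so H_1 = Z ⊕ Z/2.
  H_2: rank ker ∂_2 − rank ∂_3 = (20 − 20) − 0 = 0, and there is no ∂_3, so H_2 = 0.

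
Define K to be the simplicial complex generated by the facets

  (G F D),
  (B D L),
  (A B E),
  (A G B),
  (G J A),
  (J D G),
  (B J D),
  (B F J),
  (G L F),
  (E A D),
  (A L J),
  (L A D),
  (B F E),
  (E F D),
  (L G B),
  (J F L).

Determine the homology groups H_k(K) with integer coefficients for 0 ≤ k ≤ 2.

H_0 = Z,  H_1 = Z^2,  H_2 = Z.

Take the total order A < B < D < E < F < G < J < L on the vertex set. Then K (dimension 2) consists of the simplices:

  0-simplices (8): A, B, D, E, F, G, J, L
  1-simplices (24): AB, AD, AE, AG, AJ, AL, BD, BE, BF, BG, BJ, BL, DE, DF, DG, DJ, DL, EF, FG, FJ, FL, GJ, GL, JL
  2-simplices (16): ABE, ABG, ADE, ADL, AGJ, AJL, BDJ, BDL, BEF, BFJ, BGL, DEF, DFG, DGJ, FGL, FJL

Hence C_0 ≅ Z^8, C_1 ≅ Z^24, C_2 ≅ Z^16.

∂_1: C_1 → C_0 maps an edge to its endpoints' difference, ∂[p,q] = q − p.
The resulting 8×24 matrix has rank 7, and its Smith normal form has invariant factors (1,1,1,1,1,1,1).

∂_2: C_2 → C_1 acts by ∂[p,q,r] = [q,r] − [p,r] + [p,q]. For instance
  ∂ADL = DL − AL + AD,
  ∂ABE = BE − AE + AB.
As a 24×16 matrix over Z this has rank 15, with invariant factors (1,1,1,1,1,1,1,1,1,1,1,1,1,1,1).

Now H_k = ker ∂_k / im ∂_{k+1}, so:

  H_0: rank C_0 − rank ∂_1 = 8 − 7 = 1, and the invariant factors of ∂_1 are all 1, so H_0 ≅ Z.
  H_1: rank ker ∂_1 − rank ∂_2 = (24 − 7) − 15 = 2, and the invariant factors of ∂_2 are all 1, so H_1 ≅ Z^2.
  H_2: rank ker ∂_2 − rank ∂_3 = (16 − 15) − 0 = 1, and there is no ∂_3, so H_2 ≅ Z.

As a check, the Euler characteristic is 8 − 24 + 16 = 0, which agrees with 1 − 2 + 1 = 0.
(K is a triangulation of the torus T^2.)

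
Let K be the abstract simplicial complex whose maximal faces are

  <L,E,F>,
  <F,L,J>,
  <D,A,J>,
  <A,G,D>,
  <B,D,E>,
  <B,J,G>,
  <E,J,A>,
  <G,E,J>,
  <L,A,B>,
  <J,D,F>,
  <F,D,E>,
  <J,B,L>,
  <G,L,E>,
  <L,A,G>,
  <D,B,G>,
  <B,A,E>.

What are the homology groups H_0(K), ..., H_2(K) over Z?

H_0 = Z,  H_1 = Z^2,  H_2 = Z.

Order the vertices as A < B < D < E < F < G < J < L. Listing each simplex with vertices in this order, K has dimension 2 with simplices:

  0-simplices (8): A, B, D, E, F, G, J, L
  1-simplices (24): AB, AD, AE, AG, AJ, AL, BD, BE, BG, BJ, BL, DE, DF, DG, DJ, EF, EG, EJ, EL, FJ, FL, GJ, GL, JL
  2-simplices (16): ABE, ABL, ADG, ADJ, AEJ, AGL, BDE, BDG, BGJ, BJL, DEF, DFJ, EFL, EGJ, EGL, FJL

giving chain groups C_0 ≅ Z^8, C_1 ≅ Z^24, C_2 ≅ Z^16.

The boundary map ∂_1: C_1 → C_0 maps an edge to its endpoints' difference, ∂[p,q] = q − p.
The 8×24 boundary matrix has rank 7 and Smith normal form diag(1,1,1,1,1,1,1).

The boundary map ∂_2: C_2 → C_1 acts by ∂[p,q,r] = [q,r] − [p,r] + [p,q]. For instance
  ∂EGJ = GJ − EJ + EG,
  ∂ABE = BE − AE + AB.
The 24×16 boundary matrix has rank 15 and Smith normal form diag(1,1,1,1,1,1,1,1,1,1,1,1,1,1,1).

From H_k ≅ ker(∂_k) / im(∂_{k+1}) we obtain:

  H_0: rank C_0 − rank ∂_1 = 8 − 7 = 1, and the invariant factors of ∂_1 are all 1, so H_0 = Z.
  H_1: rank ker ∂_1 − rank ∂_2 = (24 − 7) − 15 = 2, and the invariant factors of ∂_2 are all 1, so H_1 = Z^2.
  H_2: rank ker ∂_2 − rank ∂_3 = (16 − 15) − 0 = 1, and there is no ∂_3, so H_2 = Z.

As a check, the Euler characteristic is 8 − 24 + 16 = 0, which agrees with 1 − 2 + 1 = 0.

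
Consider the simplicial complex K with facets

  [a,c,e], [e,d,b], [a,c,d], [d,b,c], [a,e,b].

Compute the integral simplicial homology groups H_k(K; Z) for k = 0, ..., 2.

H_0 ≅ Z,  H_1 ≅ Z,  H_2 = 0.

Fix the vertex order a < b < c < d < e and write every simplex with vertices in increasing order. Then dim K = 2 and the simplices of K are:

  0-simplices (5): a, b, c, d, e
  1-simplices (10): ab, ac, ad, ae, bc, bd, be, cd, ce, de
  2-simplices (5): abe, acd, ace, bcd, bde

giving chain groups C_0 ≅ Z^5, C_1 ≅ Z^10, C_2 ≅ Z^5.

The boundary map ∂_1: C_1 → C_0 is given by ∂[p,q] = [q] − [p]. For instance
  ∂de = e − d.
The resulting 5×10 matrix has rank 4, and its Smith normal form has invariant factors (1,1,1,1).

Boundary ∂_2: C_2 → C_1 maps a triangle to the signed sum of its edges. For instance
  ∂abe = be − ae + ab,
  ∂acd = cd − ad + ac.
The 10×5 boundary matrix has rank 5 and Smith normal form diag(1,1,1,1,1).

Computing H_k = (kernel of ∂_k) / (image of ∂_{k+1}):

  H_0: rank C_0 − rank ∂_1 = 5 − 4 = 1, and the invariant factors of ∂_1 are all 1, so H_0 ≅ Z.
  H_1: rank ker ∂_1 − rank ∂_2 = (10 − 4) − 5 = 1, and the invariant factors of ∂_2 are all 1, so H_1 ≅ Z.
  H_2: rank ker ∂_2 − rank ∂_3 = (5 − 5) − 0 = 0, and there is no ∂_3, so H_2 ≅ 0.

(K is a triangulation of the Möbius band.)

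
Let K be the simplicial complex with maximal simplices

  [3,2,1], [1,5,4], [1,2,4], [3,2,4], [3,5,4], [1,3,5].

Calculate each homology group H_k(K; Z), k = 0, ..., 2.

H_0 ≅ Z,  H_1 = 0,  H_2 ≅ Z.

Take the total order 1 < 2 < 3 < 4 < 5 on the vertex set. Then K (dimension 2) consists of the simplices:

  0-simplices (5): [1], [2], [3], [4], [5]
  1-simplices (9): [1,2], [1,3], [1,4], [1,5], [2,3], [2,4], [3,4], [3,5], [4,5]
  2-simplices (6): [1,2,3], [1,2,4], [1,3,5], [1,4,5], [2,3,4], [3,4,5]

giving chain groups C_0 ≅ Z^5, C_1 ≅ Z^9, C_2 ≅ Z^6.

The boundary map ∂_1: C_1 → C_0 maps an edge to its endpoints' difference, ∂[p,q] = q − p. For instance
  ∂[3,5] = [5] − [3].
As a 5×9 matrix over Z this has rank 4, with invariant factors (1,1,1,1).

∂_2: C_2 → C_1 acts by ∂[p,q,r] = [q,r] − [p,r] + [p,q]. For instance
  ∂[2,3,4] = [3,4] − [2,4] + [2,3],
  ∂[1,3,5] = [3,5] − [1,5] + [1,3].
The resulting 9×6 matrix has rank 5, and its Smith normal form has invariant factors (1,1,1,1,1).

From H_k ≅ ker(∂_k) / im(∂_{k+1}) we obtain:

  H_0: rank C_0 − rank ∂_1 = 5 − 4 = 1, and the invariant factors of ∂_1 are all 1, so H_0 = Z.
  H_1: rank ker ∂_1 − rank ∂_2 = (9 − 4) − 5 = 0, and the invariant factors of ∂_2 are all 1, so H_1 = 0.
  H_2: rank ker ∂_2 − rank ∂_3 = (6 − 5) − 0 = 1, and there is no ∂_3, so H_2 = Z.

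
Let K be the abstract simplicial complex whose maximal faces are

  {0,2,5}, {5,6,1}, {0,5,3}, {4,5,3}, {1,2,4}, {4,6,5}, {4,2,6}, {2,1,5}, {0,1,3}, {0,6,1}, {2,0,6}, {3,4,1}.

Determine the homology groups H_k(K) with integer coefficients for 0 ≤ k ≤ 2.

K has 7 vertices, 18 edges, 12 triangles.
rank ∂_0 = 0, rank ∂_1 = 6 ⇒ b_0 = 7 − 0 − 6 = 1; all invariant factors of ∂_1 are 1 so no torsion. So H_0 ≅ Z.
rank ∂_1 = 6, rank ∂_2 = 12 ⇒ b_1 = 18 − 6 − 12 = 0; ∂_2 has invariant factor(s) [2] giving torsion. So H_1 ≅ Z/2.
rank ∂_2 = 12, rank ∂_3 = 0 ⇒ b_2 = 12 − 12 − 0 = 0. So H_2 ≅ 0.

H_0 ≅ Z,  H_1 ≅ Z/2,  H_2 = 0.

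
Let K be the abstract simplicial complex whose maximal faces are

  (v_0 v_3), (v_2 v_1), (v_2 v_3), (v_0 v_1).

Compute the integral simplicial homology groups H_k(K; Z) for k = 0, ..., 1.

H_0 ≅ Z,  H_1 ≅ Z.

We work with the vertex ordering v_0 < v_1 < v_2 < v_3. The simplices of K, each written with vertices in increasing order, are:

  0-simplices (4): [v_0], [v_1], [v_2], [v_3]
  1-simplices (4): [v_0,v_1], [v_0,v_3], [v_1,v_2], [v_2,v_3]

so the chain groups are C_0 ≅ Z^4, C_1 ≅ Z^4.

∂_1: C_1 → C_0 is given by ∂[p,q] = [q] − [p]. For instance
  ∂[v_2,v_3] = [v_3] − [v_2].
This gives a 4×4 integer matrix of rank 3; reducing to Smith normal form yields diagonal entries (1,1,1).

From H_k ≅ ker(∂_k) / im(∂_{k+1}) we obtain:

  H_0: rank C_0 − rank ∂_1 = 4 − 3 = 1, and the invariant factors of ∂_1 are all 1, so H_0 ≅ Z.
  H_1: rank ker ∂_1 − rank ∂_2 = (4 − 3) − 0 = 1, and there is no ∂_2, so H_1 ≅ Z.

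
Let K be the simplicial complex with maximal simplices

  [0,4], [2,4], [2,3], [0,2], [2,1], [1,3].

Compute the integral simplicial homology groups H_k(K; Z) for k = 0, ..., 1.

We work with the vertex ordering 0 < 1 < 2 < 3 < 4. The simplices of K, each written with vertices in increasing order, are:

  0-simplices (5): [0], [1], [2], [3], [4]
  1-simplices (6): [0,2], [0,4], [1,2], [1,3], [2,3], [2,4]

Hence C_0 ≅ Z^5, C_1 ≅ Z^6.

The boundary map ∂_1: C_1 → C_0 is given by ∂[p,q] = [q] − [p].
The resulting 5×6 matrix has rank 4, and its Smith normal form has invariant factors (1,1,1,1).

Now H_k = ker ∂_k / im ∂_{k+1}, so:

  H_0: rank C_0 − rank ∂_1 = 5 − 4 = 1, and the invariant factors of ∂_1 are all 1, so H_0 = Z.
  H_1: rank ker ∂_1 − rank ∂_2 = (6 − 4) − 0 = 2, and there is no ∂_2, so H_1 = Z^2.

H_0 = Z,  H_1 = Z^2.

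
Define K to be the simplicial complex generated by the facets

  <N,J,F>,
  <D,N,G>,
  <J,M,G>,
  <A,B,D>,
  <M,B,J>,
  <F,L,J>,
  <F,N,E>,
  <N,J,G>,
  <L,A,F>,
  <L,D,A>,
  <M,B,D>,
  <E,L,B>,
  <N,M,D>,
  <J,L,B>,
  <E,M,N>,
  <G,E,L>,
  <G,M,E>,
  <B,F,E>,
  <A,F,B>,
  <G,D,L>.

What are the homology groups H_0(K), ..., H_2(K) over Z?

H_0 ≅ Z,  H_1 ≅ Z ⊕ Z/2,  H_2 = 0.

K has 10 vertices, 30 edges, 20 triangles.
rank ∂_0 = 0, rank ∂_1 = 9 ⇒ b_0 = 10 − 0 − 9 = 1; all invariant factors of ∂_1 are 1 so no torsion. So H_0 = Z.
rank ∂_1 = 9, rank ∂_2 = 20 ⇒ b_1 = 30 − 9 − 20 = 1; ∂_2 has invariant factor(s) [2] giving torsion. So H_1 = Z ⊕ Z/2.
rank ∂_2 = 20, rank ∂_3 = 0 ⇒ b_2 = 20 − 20 − 0 = 0. So H_2 = 0.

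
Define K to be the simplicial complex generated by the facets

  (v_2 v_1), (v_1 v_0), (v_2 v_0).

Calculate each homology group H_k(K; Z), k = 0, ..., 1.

Take the total order v_0 < v_1 < v_2 on the vertex set. Then K (dimension 1) consists of the simplices:

  0-simplices (3): [v_0], [v_1], [v_2]
  1-simplices (3): [v_0,v_1], [v_0,v_2], [v_1,v_2]

giving chain groups C_0 ≅ Z^3, C_1 ≅ Z^3.

Boundary ∂_1: C_1 → C_0 maps an edge to its endpoints' difference, ∂[p,q] = q − p. For instance
  ∂[v_0,v_2] = [v_2] − [v_0].
This gives a 3×3 integer matrix of rank 2; reducing to Smith normal form yields diagonal entries (1,1).

Computing H_k = (kernel of ∂_k) / (image of ∂_{k+1}):

  H_0: rank C_0 − rank ∂_1 = 3 − 2 = 1, and the invariant factors of ∂_1 are all 1, so H_0 ≅ Z.
  H_1: rank ker ∂_1 − rank ∂_2 = (3 − 2) − 0 = 1, and there is no ∂_2, so H_1 ≅ Z.

(K is a triangulation of the circle S^1.)

H_0 = Z,  H_1 = Z.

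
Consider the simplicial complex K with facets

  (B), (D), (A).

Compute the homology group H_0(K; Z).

H_0 ≅ Z^3.

Order the vertices as A < B < D. Listing each simplex with vertices in this order, K has dimension 0 with simplices:

  0-simplices (3): A, B, D

giving chain groups C_0 ≅ Z^3.

From H_k ≅ ker(∂_k) / im(∂_{k+1}) we obtain:

  H_0: rank C_0 − rank ∂_1 = 3 − 0 = 3, and there is no ∂_1, so H_0 = Z^3.

(K is a triangulation of a set of 3 points.)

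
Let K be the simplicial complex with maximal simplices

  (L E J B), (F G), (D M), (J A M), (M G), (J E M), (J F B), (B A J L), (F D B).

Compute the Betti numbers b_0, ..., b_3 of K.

We work with the vertex ordering A < B < D < E < F < G < J < L < M. The simplices of K, each written with vertices in increasing order, are:

  0-simplices (9): A, B, D, E, F, G, J, L, M
  1-simplices (19): AB, AJ, AL, AM, BD, BE, BF, BJ, BL, DF, DM, EJ, EL, EM, FG, FJ, GM, JL, JM
  2-simplices (11): ABJ, ABL, AJL, AJM, BDF, BEJ, BEL, BFJ, BJL, EJL, EJM
  3-simplices (2): ABJL, BEJL

giving chain groups C_0 ≅ Z^9, C_1 ≅ Z^19, C_2 ≅ Z^11, C_3 ≅ Z^2.

The boundary map ∂_1: C_1 → C_0 sends each edge [p,q] (with p < q) to q − p. For instance
  ∂FJ = J − F.
This gives a 9×19 integer matrix of rank 8; reducing to Smith normal form yields diagonal entries (1,1,1,1,1,1,1,1).

The boundary map ∂_2: C_2 → C_1 sends each 2-simplex [p,q,r] to [q,r] − [p,r] + [p,q]. For instance
  ∂EJM = JM − EM + EJ,
  ∂BDF = DF − BF + BD.
The resulting 19×11 matrix has rank 9, and its Smith normal form has invariant factors (1,1,1,1,1,1,1,1,1).

The boundary map ∂_3: C_3 → C_2 sends each 3-simplex σ to the alternating sum Σ_i (−1)^i (σ with its i-th vertex removed). For instance
  ∂BEJL = EJL − BJL + BEL − BEJ,
  ∂ABJL = BJL − AJL + ABL − ABJ.
This gives a 11×2 integer matrix of rank 2; reducing to Smith normal form yields diagonal entries (1,1).

Now H_k = ker ∂_k / im ∂_{k+1}, so:

  H_0: rank C_0 − rank ∂_1 = 9 − 8 = 1, and the invariant factors of ∂_1 are all 1, so H_0 = Z.
  H_1: rank ker ∂_1 − rank ∂_2 = (19 − 8) − 9 = 2, and the invariant factors of ∂_2 are all 1, so H_1 = Z^2.
  H_2: rank ker ∂_2 − rank ∂_3 = (11 − 9) − 2 = 0, and the invariant factors of ∂_3 are all 1, so H_2 = 0.
  H_3: rank ker ∂_3 − rank ∂_4 = (2 − 2) − 0 = 0, and there is no ∂_4, so H_3 = 0.

Hence the Betti numbers are b_0 = 1, b_1 = 2, b_2 = 0, b_3 = 0.

b_0 = 1, b_1 = 2, b_2 = 0, b_3 = 0.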